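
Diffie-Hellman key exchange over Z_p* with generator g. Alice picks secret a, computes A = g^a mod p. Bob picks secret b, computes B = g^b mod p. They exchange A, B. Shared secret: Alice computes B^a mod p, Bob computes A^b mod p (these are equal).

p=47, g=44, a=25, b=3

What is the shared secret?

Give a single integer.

Answer: 23

Derivation:
A = 44^25 mod 47  (bits of 25 = 11001)
  bit 0 = 1: r = r^2 * 44 mod 47 = 1^2 * 44 = 1*44 = 44
  bit 1 = 1: r = r^2 * 44 mod 47 = 44^2 * 44 = 9*44 = 20
  bit 2 = 0: r = r^2 mod 47 = 20^2 = 24
  bit 3 = 0: r = r^2 mod 47 = 24^2 = 12
  bit 4 = 1: r = r^2 * 44 mod 47 = 12^2 * 44 = 3*44 = 38
  -> A = 38
B = 44^3 mod 47  (bits of 3 = 11)
  bit 0 = 1: r = r^2 * 44 mod 47 = 1^2 * 44 = 1*44 = 44
  bit 1 = 1: r = r^2 * 44 mod 47 = 44^2 * 44 = 9*44 = 20
  -> B = 20
s = B^a = 20^25 mod 47  (bits of 25 = 11001)
  bit 0 = 1: r = r^2 * 20 mod 47 = 1^2 * 20 = 1*20 = 20
  bit 1 = 1: r = r^2 * 20 mod 47 = 20^2 * 20 = 24*20 = 10
  bit 2 = 0: r = r^2 mod 47 = 10^2 = 6
  bit 3 = 0: r = r^2 mod 47 = 6^2 = 36
  bit 4 = 1: r = r^2 * 20 mod 47 = 36^2 * 20 = 27*20 = 23
  -> s = B^a = 23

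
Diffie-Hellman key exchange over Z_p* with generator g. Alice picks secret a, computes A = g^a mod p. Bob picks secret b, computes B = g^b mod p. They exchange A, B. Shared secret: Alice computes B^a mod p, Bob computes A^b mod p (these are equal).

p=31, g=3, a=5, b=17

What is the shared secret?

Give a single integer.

A = 3^5 mod 31  (bits of 5 = 101)
  bit 0 = 1: r = r^2 * 3 mod 31 = 1^2 * 3 = 1*3 = 3
  bit 1 = 0: r = r^2 mod 31 = 3^2 = 9
  bit 2 = 1: r = r^2 * 3 mod 31 = 9^2 * 3 = 19*3 = 26
  -> A = 26
B = 3^17 mod 31  (bits of 17 = 10001)
  bit 0 = 1: r = r^2 * 3 mod 31 = 1^2 * 3 = 1*3 = 3
  bit 1 = 0: r = r^2 mod 31 = 3^2 = 9
  bit 2 = 0: r = r^2 mod 31 = 9^2 = 19
  bit 3 = 0: r = r^2 mod 31 = 19^2 = 20
  bit 4 = 1: r = r^2 * 3 mod 31 = 20^2 * 3 = 28*3 = 22
  -> B = 22
s = B^a = 22^5 mod 31  (bits of 5 = 101)
  bit 0 = 1: r = r^2 * 22 mod 31 = 1^2 * 22 = 1*22 = 22
  bit 1 = 0: r = r^2 mod 31 = 22^2 = 19
  bit 2 = 1: r = r^2 * 22 mod 31 = 19^2 * 22 = 20*22 = 6
  -> s = B^a = 6

Answer: 6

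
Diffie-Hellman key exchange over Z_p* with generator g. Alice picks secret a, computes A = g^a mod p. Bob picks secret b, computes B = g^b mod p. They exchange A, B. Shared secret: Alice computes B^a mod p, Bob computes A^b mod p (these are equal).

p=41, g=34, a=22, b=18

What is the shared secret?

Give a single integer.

A = 34^22 mod 41  (bits of 22 = 10110)
  bit 0 = 1: r = r^2 * 34 mod 41 = 1^2 * 34 = 1*34 = 34
  bit 1 = 0: r = r^2 mod 41 = 34^2 = 8
  bit 2 = 1: r = r^2 * 34 mod 41 = 8^2 * 34 = 23*34 = 3
  bit 3 = 1: r = r^2 * 34 mod 41 = 3^2 * 34 = 9*34 = 19
  bit 4 = 0: r = r^2 mod 41 = 19^2 = 33
  -> A = 33
B = 34^18 mod 41  (bits of 18 = 10010)
  bit 0 = 1: r = r^2 * 34 mod 41 = 1^2 * 34 = 1*34 = 34
  bit 1 = 0: r = r^2 mod 41 = 34^2 = 8
  bit 2 = 0: r = r^2 mod 41 = 8^2 = 23
  bit 3 = 1: r = r^2 * 34 mod 41 = 23^2 * 34 = 37*34 = 28
  bit 4 = 0: r = r^2 mod 41 = 28^2 = 5
  -> B = 5
s = B^a = 5^22 mod 41  (bits of 22 = 10110)
  bit 0 = 1: r = r^2 * 5 mod 41 = 1^2 * 5 = 1*5 = 5
  bit 1 = 0: r = r^2 mod 41 = 5^2 = 25
  bit 2 = 1: r = r^2 * 5 mod 41 = 25^2 * 5 = 10*5 = 9
  bit 3 = 1: r = r^2 * 5 mod 41 = 9^2 * 5 = 40*5 = 36
  bit 4 = 0: r = r^2 mod 41 = 36^2 = 25
  -> s = B^a = 25

Answer: 25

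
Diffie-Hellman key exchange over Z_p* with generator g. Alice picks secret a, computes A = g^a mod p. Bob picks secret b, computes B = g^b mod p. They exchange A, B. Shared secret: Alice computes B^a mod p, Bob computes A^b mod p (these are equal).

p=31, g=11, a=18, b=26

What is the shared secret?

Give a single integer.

A = 11^18 mod 31  (bits of 18 = 10010)
  bit 0 = 1: r = r^2 * 11 mod 31 = 1^2 * 11 = 1*11 = 11
  bit 1 = 0: r = r^2 mod 31 = 11^2 = 28
  bit 2 = 0: r = r^2 mod 31 = 28^2 = 9
  bit 3 = 1: r = r^2 * 11 mod 31 = 9^2 * 11 = 19*11 = 23
  bit 4 = 0: r = r^2 mod 31 = 23^2 = 2
  -> A = 2
B = 11^26 mod 31  (bits of 26 = 11010)
  bit 0 = 1: r = r^2 * 11 mod 31 = 1^2 * 11 = 1*11 = 11
  bit 1 = 1: r = r^2 * 11 mod 31 = 11^2 * 11 = 28*11 = 29
  bit 2 = 0: r = r^2 mod 31 = 29^2 = 4
  bit 3 = 1: r = r^2 * 11 mod 31 = 4^2 * 11 = 16*11 = 21
  bit 4 = 0: r = r^2 mod 31 = 21^2 = 7
  -> B = 7
s = B^a = 7^18 mod 31  (bits of 18 = 10010)
  bit 0 = 1: r = r^2 * 7 mod 31 = 1^2 * 7 = 1*7 = 7
  bit 1 = 0: r = r^2 mod 31 = 7^2 = 18
  bit 2 = 0: r = r^2 mod 31 = 18^2 = 14
  bit 3 = 1: r = r^2 * 7 mod 31 = 14^2 * 7 = 10*7 = 8
  bit 4 = 0: r = r^2 mod 31 = 8^2 = 2
  -> s = B^a = 2

Answer: 2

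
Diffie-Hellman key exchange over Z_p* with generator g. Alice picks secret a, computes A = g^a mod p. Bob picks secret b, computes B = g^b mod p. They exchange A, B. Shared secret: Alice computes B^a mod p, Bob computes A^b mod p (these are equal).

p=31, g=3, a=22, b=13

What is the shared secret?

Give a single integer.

Answer: 28

Derivation:
A = 3^22 mod 31  (bits of 22 = 10110)
  bit 0 = 1: r = r^2 * 3 mod 31 = 1^2 * 3 = 1*3 = 3
  bit 1 = 0: r = r^2 mod 31 = 3^2 = 9
  bit 2 = 1: r = r^2 * 3 mod 31 = 9^2 * 3 = 19*3 = 26
  bit 3 = 1: r = r^2 * 3 mod 31 = 26^2 * 3 = 25*3 = 13
  bit 4 = 0: r = r^2 mod 31 = 13^2 = 14
  -> A = 14
B = 3^13 mod 31  (bits of 13 = 1101)
  bit 0 = 1: r = r^2 * 3 mod 31 = 1^2 * 3 = 1*3 = 3
  bit 1 = 1: r = r^2 * 3 mod 31 = 3^2 * 3 = 9*3 = 27
  bit 2 = 0: r = r^2 mod 31 = 27^2 = 16
  bit 3 = 1: r = r^2 * 3 mod 31 = 16^2 * 3 = 8*3 = 24
  -> B = 24
s = B^a = 24^22 mod 31  (bits of 22 = 10110)
  bit 0 = 1: r = r^2 * 24 mod 31 = 1^2 * 24 = 1*24 = 24
  bit 1 = 0: r = r^2 mod 31 = 24^2 = 18
  bit 2 = 1: r = r^2 * 24 mod 31 = 18^2 * 24 = 14*24 = 26
  bit 3 = 1: r = r^2 * 24 mod 31 = 26^2 * 24 = 25*24 = 11
  bit 4 = 0: r = r^2 mod 31 = 11^2 = 28
  -> s = B^a = 28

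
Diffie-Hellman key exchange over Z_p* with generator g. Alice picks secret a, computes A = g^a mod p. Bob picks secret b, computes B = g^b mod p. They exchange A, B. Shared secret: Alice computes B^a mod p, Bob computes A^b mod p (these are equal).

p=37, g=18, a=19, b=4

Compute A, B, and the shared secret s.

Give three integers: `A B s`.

Answer: 19 7 7

Derivation:
A = 18^19 mod 37  (bits of 19 = 10011)
  bit 0 = 1: r = r^2 * 18 mod 37 = 1^2 * 18 = 1*18 = 18
  bit 1 = 0: r = r^2 mod 37 = 18^2 = 28
  bit 2 = 0: r = r^2 mod 37 = 28^2 = 7
  bit 3 = 1: r = r^2 * 18 mod 37 = 7^2 * 18 = 12*18 = 31
  bit 4 = 1: r = r^2 * 18 mod 37 = 31^2 * 18 = 36*18 = 19
  -> A = 19
B = 18^4 mod 37  (bits of 4 = 100)
  bit 0 = 1: r = r^2 * 18 mod 37 = 1^2 * 18 = 1*18 = 18
  bit 1 = 0: r = r^2 mod 37 = 18^2 = 28
  bit 2 = 0: r = r^2 mod 37 = 28^2 = 7
  -> B = 7
s = B^a = 7^19 mod 37  (bits of 19 = 10011)
  bit 0 = 1: r = r^2 * 7 mod 37 = 1^2 * 7 = 1*7 = 7
  bit 1 = 0: r = r^2 mod 37 = 7^2 = 12
  bit 2 = 0: r = r^2 mod 37 = 12^2 = 33
  bit 3 = 1: r = r^2 * 7 mod 37 = 33^2 * 7 = 16*7 = 1
  bit 4 = 1: r = r^2 * 7 mod 37 = 1^2 * 7 = 1*7 = 7
  -> s = B^a = 7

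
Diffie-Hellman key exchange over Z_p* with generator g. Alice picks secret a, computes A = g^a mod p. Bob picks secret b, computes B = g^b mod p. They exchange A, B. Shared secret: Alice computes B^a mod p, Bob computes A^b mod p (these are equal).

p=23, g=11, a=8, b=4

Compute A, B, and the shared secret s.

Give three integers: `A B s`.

Answer: 8 13 2

Derivation:
A = 11^8 mod 23  (bits of 8 = 1000)
  bit 0 = 1: r = r^2 * 11 mod 23 = 1^2 * 11 = 1*11 = 11
  bit 1 = 0: r = r^2 mod 23 = 11^2 = 6
  bit 2 = 0: r = r^2 mod 23 = 6^2 = 13
  bit 3 = 0: r = r^2 mod 23 = 13^2 = 8
  -> A = 8
B = 11^4 mod 23  (bits of 4 = 100)
  bit 0 = 1: r = r^2 * 11 mod 23 = 1^2 * 11 = 1*11 = 11
  bit 1 = 0: r = r^2 mod 23 = 11^2 = 6
  bit 2 = 0: r = r^2 mod 23 = 6^2 = 13
  -> B = 13
s = B^a = 13^8 mod 23  (bits of 8 = 1000)
  bit 0 = 1: r = r^2 * 13 mod 23 = 1^2 * 13 = 1*13 = 13
  bit 1 = 0: r = r^2 mod 23 = 13^2 = 8
  bit 2 = 0: r = r^2 mod 23 = 8^2 = 18
  bit 3 = 0: r = r^2 mod 23 = 18^2 = 2
  -> s = B^a = 2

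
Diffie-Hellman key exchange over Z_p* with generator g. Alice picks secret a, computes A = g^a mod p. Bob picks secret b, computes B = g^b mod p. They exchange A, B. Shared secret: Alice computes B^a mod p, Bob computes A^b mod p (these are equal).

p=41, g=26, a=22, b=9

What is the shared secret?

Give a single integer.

A = 26^22 mod 41  (bits of 22 = 10110)
  bit 0 = 1: r = r^2 * 26 mod 41 = 1^2 * 26 = 1*26 = 26
  bit 1 = 0: r = r^2 mod 41 = 26^2 = 20
  bit 2 = 1: r = r^2 * 26 mod 41 = 20^2 * 26 = 31*26 = 27
  bit 3 = 1: r = r^2 * 26 mod 41 = 27^2 * 26 = 32*26 = 12
  bit 4 = 0: r = r^2 mod 41 = 12^2 = 21
  -> A = 21
B = 26^9 mod 41  (bits of 9 = 1001)
  bit 0 = 1: r = r^2 * 26 mod 41 = 1^2 * 26 = 1*26 = 26
  bit 1 = 0: r = r^2 mod 41 = 26^2 = 20
  bit 2 = 0: r = r^2 mod 41 = 20^2 = 31
  bit 3 = 1: r = r^2 * 26 mod 41 = 31^2 * 26 = 18*26 = 17
  -> B = 17
s = B^a = 17^22 mod 41  (bits of 22 = 10110)
  bit 0 = 1: r = r^2 * 17 mod 41 = 1^2 * 17 = 1*17 = 17
  bit 1 = 0: r = r^2 mod 41 = 17^2 = 2
  bit 2 = 1: r = r^2 * 17 mod 41 = 2^2 * 17 = 4*17 = 27
  bit 3 = 1: r = r^2 * 17 mod 41 = 27^2 * 17 = 32*17 = 11
  bit 4 = 0: r = r^2 mod 41 = 11^2 = 39
  -> s = B^a = 39

Answer: 39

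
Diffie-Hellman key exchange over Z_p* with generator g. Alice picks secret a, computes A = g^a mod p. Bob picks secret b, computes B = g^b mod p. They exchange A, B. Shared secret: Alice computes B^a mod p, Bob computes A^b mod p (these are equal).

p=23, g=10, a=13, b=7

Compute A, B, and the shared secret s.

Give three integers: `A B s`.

Answer: 15 14 11

Derivation:
A = 10^13 mod 23  (bits of 13 = 1101)
  bit 0 = 1: r = r^2 * 10 mod 23 = 1^2 * 10 = 1*10 = 10
  bit 1 = 1: r = r^2 * 10 mod 23 = 10^2 * 10 = 8*10 = 11
  bit 2 = 0: r = r^2 mod 23 = 11^2 = 6
  bit 3 = 1: r = r^2 * 10 mod 23 = 6^2 * 10 = 13*10 = 15
  -> A = 15
B = 10^7 mod 23  (bits of 7 = 111)
  bit 0 = 1: r = r^2 * 10 mod 23 = 1^2 * 10 = 1*10 = 10
  bit 1 = 1: r = r^2 * 10 mod 23 = 10^2 * 10 = 8*10 = 11
  bit 2 = 1: r = r^2 * 10 mod 23 = 11^2 * 10 = 6*10 = 14
  -> B = 14
s = B^a = 14^13 mod 23  (bits of 13 = 1101)
  bit 0 = 1: r = r^2 * 14 mod 23 = 1^2 * 14 = 1*14 = 14
  bit 1 = 1: r = r^2 * 14 mod 23 = 14^2 * 14 = 12*14 = 7
  bit 2 = 0: r = r^2 mod 23 = 7^2 = 3
  bit 3 = 1: r = r^2 * 14 mod 23 = 3^2 * 14 = 9*14 = 11
  -> s = B^a = 11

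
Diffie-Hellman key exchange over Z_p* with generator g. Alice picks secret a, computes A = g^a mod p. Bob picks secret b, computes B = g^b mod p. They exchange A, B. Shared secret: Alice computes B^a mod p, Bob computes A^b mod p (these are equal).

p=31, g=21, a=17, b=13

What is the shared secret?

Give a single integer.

A = 21^17 mod 31  (bits of 17 = 10001)
  bit 0 = 1: r = r^2 * 21 mod 31 = 1^2 * 21 = 1*21 = 21
  bit 1 = 0: r = r^2 mod 31 = 21^2 = 7
  bit 2 = 0: r = r^2 mod 31 = 7^2 = 18
  bit 3 = 0: r = r^2 mod 31 = 18^2 = 14
  bit 4 = 1: r = r^2 * 21 mod 31 = 14^2 * 21 = 10*21 = 24
  -> A = 24
B = 21^13 mod 31  (bits of 13 = 1101)
  bit 0 = 1: r = r^2 * 21 mod 31 = 1^2 * 21 = 1*21 = 21
  bit 1 = 1: r = r^2 * 21 mod 31 = 21^2 * 21 = 7*21 = 23
  bit 2 = 0: r = r^2 mod 31 = 23^2 = 2
  bit 3 = 1: r = r^2 * 21 mod 31 = 2^2 * 21 = 4*21 = 22
  -> B = 22
s = B^a = 22^17 mod 31  (bits of 17 = 10001)
  bit 0 = 1: r = r^2 * 22 mod 31 = 1^2 * 22 = 1*22 = 22
  bit 1 = 0: r = r^2 mod 31 = 22^2 = 19
  bit 2 = 0: r = r^2 mod 31 = 19^2 = 20
  bit 3 = 0: r = r^2 mod 31 = 20^2 = 28
  bit 4 = 1: r = r^2 * 22 mod 31 = 28^2 * 22 = 9*22 = 12
  -> s = B^a = 12

Answer: 12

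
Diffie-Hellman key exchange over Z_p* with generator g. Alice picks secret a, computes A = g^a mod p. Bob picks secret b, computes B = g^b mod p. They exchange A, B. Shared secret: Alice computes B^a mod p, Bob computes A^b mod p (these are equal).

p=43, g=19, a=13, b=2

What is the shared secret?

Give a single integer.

A = 19^13 mod 43  (bits of 13 = 1101)
  bit 0 = 1: r = r^2 * 19 mod 43 = 1^2 * 19 = 1*19 = 19
  bit 1 = 1: r = r^2 * 19 mod 43 = 19^2 * 19 = 17*19 = 22
  bit 2 = 0: r = r^2 mod 43 = 22^2 = 11
  bit 3 = 1: r = r^2 * 19 mod 43 = 11^2 * 19 = 35*19 = 20
  -> A = 20
B = 19^2 mod 43  (bits of 2 = 10)
  bit 0 = 1: r = r^2 * 19 mod 43 = 1^2 * 19 = 1*19 = 19
  bit 1 = 0: r = r^2 mod 43 = 19^2 = 17
  -> B = 17
s = B^a = 17^13 mod 43  (bits of 13 = 1101)
  bit 0 = 1: r = r^2 * 17 mod 43 = 1^2 * 17 = 1*17 = 17
  bit 1 = 1: r = r^2 * 17 mod 43 = 17^2 * 17 = 31*17 = 11
  bit 2 = 0: r = r^2 mod 43 = 11^2 = 35
  bit 3 = 1: r = r^2 * 17 mod 43 = 35^2 * 17 = 21*17 = 13
  -> s = B^a = 13

Answer: 13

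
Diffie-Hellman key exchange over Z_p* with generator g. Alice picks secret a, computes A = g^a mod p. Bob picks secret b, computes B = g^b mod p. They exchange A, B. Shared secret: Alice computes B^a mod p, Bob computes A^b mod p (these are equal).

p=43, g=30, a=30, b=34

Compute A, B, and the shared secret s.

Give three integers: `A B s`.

Answer: 21 17 41

Derivation:
A = 30^30 mod 43  (bits of 30 = 11110)
  bit 0 = 1: r = r^2 * 30 mod 43 = 1^2 * 30 = 1*30 = 30
  bit 1 = 1: r = r^2 * 30 mod 43 = 30^2 * 30 = 40*30 = 39
  bit 2 = 1: r = r^2 * 30 mod 43 = 39^2 * 30 = 16*30 = 7
  bit 3 = 1: r = r^2 * 30 mod 43 = 7^2 * 30 = 6*30 = 8
  bit 4 = 0: r = r^2 mod 43 = 8^2 = 21
  -> A = 21
B = 30^34 mod 43  (bits of 34 = 100010)
  bit 0 = 1: r = r^2 * 30 mod 43 = 1^2 * 30 = 1*30 = 30
  bit 1 = 0: r = r^2 mod 43 = 30^2 = 40
  bit 2 = 0: r = r^2 mod 43 = 40^2 = 9
  bit 3 = 0: r = r^2 mod 43 = 9^2 = 38
  bit 4 = 1: r = r^2 * 30 mod 43 = 38^2 * 30 = 25*30 = 19
  bit 5 = 0: r = r^2 mod 43 = 19^2 = 17
  -> B = 17
s = B^a = 17^30 mod 43  (bits of 30 = 11110)
  bit 0 = 1: r = r^2 * 17 mod 43 = 1^2 * 17 = 1*17 = 17
  bit 1 = 1: r = r^2 * 17 mod 43 = 17^2 * 17 = 31*17 = 11
  bit 2 = 1: r = r^2 * 17 mod 43 = 11^2 * 17 = 35*17 = 36
  bit 3 = 1: r = r^2 * 17 mod 43 = 36^2 * 17 = 6*17 = 16
  bit 4 = 0: r = r^2 mod 43 = 16^2 = 41
  -> s = B^a = 41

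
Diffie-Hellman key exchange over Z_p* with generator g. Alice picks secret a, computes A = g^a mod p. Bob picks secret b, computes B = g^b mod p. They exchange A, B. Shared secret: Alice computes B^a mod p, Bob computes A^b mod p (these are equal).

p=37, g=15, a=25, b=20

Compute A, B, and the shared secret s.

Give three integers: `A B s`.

Answer: 2 34 33

Derivation:
A = 15^25 mod 37  (bits of 25 = 11001)
  bit 0 = 1: r = r^2 * 15 mod 37 = 1^2 * 15 = 1*15 = 15
  bit 1 = 1: r = r^2 * 15 mod 37 = 15^2 * 15 = 3*15 = 8
  bit 2 = 0: r = r^2 mod 37 = 8^2 = 27
  bit 3 = 0: r = r^2 mod 37 = 27^2 = 26
  bit 4 = 1: r = r^2 * 15 mod 37 = 26^2 * 15 = 10*15 = 2
  -> A = 2
B = 15^20 mod 37  (bits of 20 = 10100)
  bit 0 = 1: r = r^2 * 15 mod 37 = 1^2 * 15 = 1*15 = 15
  bit 1 = 0: r = r^2 mod 37 = 15^2 = 3
  bit 2 = 1: r = r^2 * 15 mod 37 = 3^2 * 15 = 9*15 = 24
  bit 3 = 0: r = r^2 mod 37 = 24^2 = 21
  bit 4 = 0: r = r^2 mod 37 = 21^2 = 34
  -> B = 34
s = B^a = 34^25 mod 37  (bits of 25 = 11001)
  bit 0 = 1: r = r^2 * 34 mod 37 = 1^2 * 34 = 1*34 = 34
  bit 1 = 1: r = r^2 * 34 mod 37 = 34^2 * 34 = 9*34 = 10
  bit 2 = 0: r = r^2 mod 37 = 10^2 = 26
  bit 3 = 0: r = r^2 mod 37 = 26^2 = 10
  bit 4 = 1: r = r^2 * 34 mod 37 = 10^2 * 34 = 26*34 = 33
  -> s = B^a = 33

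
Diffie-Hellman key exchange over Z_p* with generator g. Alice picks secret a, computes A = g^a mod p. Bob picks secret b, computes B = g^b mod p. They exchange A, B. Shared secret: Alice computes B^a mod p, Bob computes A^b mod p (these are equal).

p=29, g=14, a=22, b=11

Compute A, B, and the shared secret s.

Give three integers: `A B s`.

A = 14^22 mod 29  (bits of 22 = 10110)
  bit 0 = 1: r = r^2 * 14 mod 29 = 1^2 * 14 = 1*14 = 14
  bit 1 = 0: r = r^2 mod 29 = 14^2 = 22
  bit 2 = 1: r = r^2 * 14 mod 29 = 22^2 * 14 = 20*14 = 19
  bit 3 = 1: r = r^2 * 14 mod 29 = 19^2 * 14 = 13*14 = 8
  bit 4 = 0: r = r^2 mod 29 = 8^2 = 6
  -> A = 6
B = 14^11 mod 29  (bits of 11 = 1011)
  bit 0 = 1: r = r^2 * 14 mod 29 = 1^2 * 14 = 1*14 = 14
  bit 1 = 0: r = r^2 mod 29 = 14^2 = 22
  bit 2 = 1: r = r^2 * 14 mod 29 = 22^2 * 14 = 20*14 = 19
  bit 3 = 1: r = r^2 * 14 mod 29 = 19^2 * 14 = 13*14 = 8
  -> B = 8
s = B^a = 8^22 mod 29  (bits of 22 = 10110)
  bit 0 = 1: r = r^2 * 8 mod 29 = 1^2 * 8 = 1*8 = 8
  bit 1 = 0: r = r^2 mod 29 = 8^2 = 6
  bit 2 = 1: r = r^2 * 8 mod 29 = 6^2 * 8 = 7*8 = 27
  bit 3 = 1: r = r^2 * 8 mod 29 = 27^2 * 8 = 4*8 = 3
  bit 4 = 0: r = r^2 mod 29 = 3^2 = 9
  -> s = B^a = 9

Answer: 6 8 9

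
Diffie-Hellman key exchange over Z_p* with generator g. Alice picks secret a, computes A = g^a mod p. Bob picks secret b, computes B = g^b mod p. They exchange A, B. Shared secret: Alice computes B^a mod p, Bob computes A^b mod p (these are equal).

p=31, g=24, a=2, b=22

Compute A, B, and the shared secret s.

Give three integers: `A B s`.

A = 24^2 mod 31  (bits of 2 = 10)
  bit 0 = 1: r = r^2 * 24 mod 31 = 1^2 * 24 = 1*24 = 24
  bit 1 = 0: r = r^2 mod 31 = 24^2 = 18
  -> A = 18
B = 24^22 mod 31  (bits of 22 = 10110)
  bit 0 = 1: r = r^2 * 24 mod 31 = 1^2 * 24 = 1*24 = 24
  bit 1 = 0: r = r^2 mod 31 = 24^2 = 18
  bit 2 = 1: r = r^2 * 24 mod 31 = 18^2 * 24 = 14*24 = 26
  bit 3 = 1: r = r^2 * 24 mod 31 = 26^2 * 24 = 25*24 = 11
  bit 4 = 0: r = r^2 mod 31 = 11^2 = 28
  -> B = 28
s = B^a = 28^2 mod 31  (bits of 2 = 10)
  bit 0 = 1: r = r^2 * 28 mod 31 = 1^2 * 28 = 1*28 = 28
  bit 1 = 0: r = r^2 mod 31 = 28^2 = 9
  -> s = B^a = 9

Answer: 18 28 9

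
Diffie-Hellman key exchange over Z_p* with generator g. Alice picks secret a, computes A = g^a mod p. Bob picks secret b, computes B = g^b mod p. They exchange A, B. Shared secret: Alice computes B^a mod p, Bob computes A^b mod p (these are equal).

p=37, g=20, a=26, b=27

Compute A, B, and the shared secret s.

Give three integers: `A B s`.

A = 20^26 mod 37  (bits of 26 = 11010)
  bit 0 = 1: r = r^2 * 20 mod 37 = 1^2 * 20 = 1*20 = 20
  bit 1 = 1: r = r^2 * 20 mod 37 = 20^2 * 20 = 30*20 = 8
  bit 2 = 0: r = r^2 mod 37 = 8^2 = 27
  bit 3 = 1: r = r^2 * 20 mod 37 = 27^2 * 20 = 26*20 = 2
  bit 4 = 0: r = r^2 mod 37 = 2^2 = 4
  -> A = 4
B = 20^27 mod 37  (bits of 27 = 11011)
  bit 0 = 1: r = r^2 * 20 mod 37 = 1^2 * 20 = 1*20 = 20
  bit 1 = 1: r = r^2 * 20 mod 37 = 20^2 * 20 = 30*20 = 8
  bit 2 = 0: r = r^2 mod 37 = 8^2 = 27
  bit 3 = 1: r = r^2 * 20 mod 37 = 27^2 * 20 = 26*20 = 2
  bit 4 = 1: r = r^2 * 20 mod 37 = 2^2 * 20 = 4*20 = 6
  -> B = 6
s = B^a = 6^26 mod 37  (bits of 26 = 11010)
  bit 0 = 1: r = r^2 * 6 mod 37 = 1^2 * 6 = 1*6 = 6
  bit 1 = 1: r = r^2 * 6 mod 37 = 6^2 * 6 = 36*6 = 31
  bit 2 = 0: r = r^2 mod 37 = 31^2 = 36
  bit 3 = 1: r = r^2 * 6 mod 37 = 36^2 * 6 = 1*6 = 6
  bit 4 = 0: r = r^2 mod 37 = 6^2 = 36
  -> s = B^a = 36

Answer: 4 6 36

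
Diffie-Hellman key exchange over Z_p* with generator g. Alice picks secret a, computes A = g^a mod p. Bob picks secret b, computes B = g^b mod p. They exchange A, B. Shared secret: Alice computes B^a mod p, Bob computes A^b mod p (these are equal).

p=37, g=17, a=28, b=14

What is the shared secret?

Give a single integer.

Answer: 34

Derivation:
A = 17^28 mod 37  (bits of 28 = 11100)
  bit 0 = 1: r = r^2 * 17 mod 37 = 1^2 * 17 = 1*17 = 17
  bit 1 = 1: r = r^2 * 17 mod 37 = 17^2 * 17 = 30*17 = 29
  bit 2 = 1: r = r^2 * 17 mod 37 = 29^2 * 17 = 27*17 = 15
  bit 3 = 0: r = r^2 mod 37 = 15^2 = 3
  bit 4 = 0: r = r^2 mod 37 = 3^2 = 9
  -> A = 9
B = 17^14 mod 37  (bits of 14 = 1110)
  bit 0 = 1: r = r^2 * 17 mod 37 = 1^2 * 17 = 1*17 = 17
  bit 1 = 1: r = r^2 * 17 mod 37 = 17^2 * 17 = 30*17 = 29
  bit 2 = 1: r = r^2 * 17 mod 37 = 29^2 * 17 = 27*17 = 15
  bit 3 = 0: r = r^2 mod 37 = 15^2 = 3
  -> B = 3
s = B^a = 3^28 mod 37  (bits of 28 = 11100)
  bit 0 = 1: r = r^2 * 3 mod 37 = 1^2 * 3 = 1*3 = 3
  bit 1 = 1: r = r^2 * 3 mod 37 = 3^2 * 3 = 9*3 = 27
  bit 2 = 1: r = r^2 * 3 mod 37 = 27^2 * 3 = 26*3 = 4
  bit 3 = 0: r = r^2 mod 37 = 4^2 = 16
  bit 4 = 0: r = r^2 mod 37 = 16^2 = 34
  -> s = B^a = 34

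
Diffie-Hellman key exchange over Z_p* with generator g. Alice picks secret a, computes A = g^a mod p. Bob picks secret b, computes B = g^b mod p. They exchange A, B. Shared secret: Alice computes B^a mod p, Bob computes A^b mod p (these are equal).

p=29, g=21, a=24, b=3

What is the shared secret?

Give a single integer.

Answer: 23

Derivation:
A = 21^24 mod 29  (bits of 24 = 11000)
  bit 0 = 1: r = r^2 * 21 mod 29 = 1^2 * 21 = 1*21 = 21
  bit 1 = 1: r = r^2 * 21 mod 29 = 21^2 * 21 = 6*21 = 10
  bit 2 = 0: r = r^2 mod 29 = 10^2 = 13
  bit 3 = 0: r = r^2 mod 29 = 13^2 = 24
  bit 4 = 0: r = r^2 mod 29 = 24^2 = 25
  -> A = 25
B = 21^3 mod 29  (bits of 3 = 11)
  bit 0 = 1: r = r^2 * 21 mod 29 = 1^2 * 21 = 1*21 = 21
  bit 1 = 1: r = r^2 * 21 mod 29 = 21^2 * 21 = 6*21 = 10
  -> B = 10
s = B^a = 10^24 mod 29  (bits of 24 = 11000)
  bit 0 = 1: r = r^2 * 10 mod 29 = 1^2 * 10 = 1*10 = 10
  bit 1 = 1: r = r^2 * 10 mod 29 = 10^2 * 10 = 13*10 = 14
  bit 2 = 0: r = r^2 mod 29 = 14^2 = 22
  bit 3 = 0: r = r^2 mod 29 = 22^2 = 20
  bit 4 = 0: r = r^2 mod 29 = 20^2 = 23
  -> s = B^a = 23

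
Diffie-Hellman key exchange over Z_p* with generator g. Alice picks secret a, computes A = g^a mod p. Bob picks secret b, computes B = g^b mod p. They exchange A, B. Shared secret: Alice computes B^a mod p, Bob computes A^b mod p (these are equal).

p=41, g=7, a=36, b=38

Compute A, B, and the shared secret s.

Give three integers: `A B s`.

Answer: 25 36 37

Derivation:
A = 7^36 mod 41  (bits of 36 = 100100)
  bit 0 = 1: r = r^2 * 7 mod 41 = 1^2 * 7 = 1*7 = 7
  bit 1 = 0: r = r^2 mod 41 = 7^2 = 8
  bit 2 = 0: r = r^2 mod 41 = 8^2 = 23
  bit 3 = 1: r = r^2 * 7 mod 41 = 23^2 * 7 = 37*7 = 13
  bit 4 = 0: r = r^2 mod 41 = 13^2 = 5
  bit 5 = 0: r = r^2 mod 41 = 5^2 = 25
  -> A = 25
B = 7^38 mod 41  (bits of 38 = 100110)
  bit 0 = 1: r = r^2 * 7 mod 41 = 1^2 * 7 = 1*7 = 7
  bit 1 = 0: r = r^2 mod 41 = 7^2 = 8
  bit 2 = 0: r = r^2 mod 41 = 8^2 = 23
  bit 3 = 1: r = r^2 * 7 mod 41 = 23^2 * 7 = 37*7 = 13
  bit 4 = 1: r = r^2 * 7 mod 41 = 13^2 * 7 = 5*7 = 35
  bit 5 = 0: r = r^2 mod 41 = 35^2 = 36
  -> B = 36
s = B^a = 36^36 mod 41  (bits of 36 = 100100)
  bit 0 = 1: r = r^2 * 36 mod 41 = 1^2 * 36 = 1*36 = 36
  bit 1 = 0: r = r^2 mod 41 = 36^2 = 25
  bit 2 = 0: r = r^2 mod 41 = 25^2 = 10
  bit 3 = 1: r = r^2 * 36 mod 41 = 10^2 * 36 = 18*36 = 33
  bit 4 = 0: r = r^2 mod 41 = 33^2 = 23
  bit 5 = 0: r = r^2 mod 41 = 23^2 = 37
  -> s = B^a = 37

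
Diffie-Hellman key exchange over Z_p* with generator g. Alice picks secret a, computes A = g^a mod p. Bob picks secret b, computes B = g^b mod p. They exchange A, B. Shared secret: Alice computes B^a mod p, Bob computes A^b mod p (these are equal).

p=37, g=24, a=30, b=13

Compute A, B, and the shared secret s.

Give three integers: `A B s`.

Answer: 27 18 27

Derivation:
A = 24^30 mod 37  (bits of 30 = 11110)
  bit 0 = 1: r = r^2 * 24 mod 37 = 1^2 * 24 = 1*24 = 24
  bit 1 = 1: r = r^2 * 24 mod 37 = 24^2 * 24 = 21*24 = 23
  bit 2 = 1: r = r^2 * 24 mod 37 = 23^2 * 24 = 11*24 = 5
  bit 3 = 1: r = r^2 * 24 mod 37 = 5^2 * 24 = 25*24 = 8
  bit 4 = 0: r = r^2 mod 37 = 8^2 = 27
  -> A = 27
B = 24^13 mod 37  (bits of 13 = 1101)
  bit 0 = 1: r = r^2 * 24 mod 37 = 1^2 * 24 = 1*24 = 24
  bit 1 = 1: r = r^2 * 24 mod 37 = 24^2 * 24 = 21*24 = 23
  bit 2 = 0: r = r^2 mod 37 = 23^2 = 11
  bit 3 = 1: r = r^2 * 24 mod 37 = 11^2 * 24 = 10*24 = 18
  -> B = 18
s = B^a = 18^30 mod 37  (bits of 30 = 11110)
  bit 0 = 1: r = r^2 * 18 mod 37 = 1^2 * 18 = 1*18 = 18
  bit 1 = 1: r = r^2 * 18 mod 37 = 18^2 * 18 = 28*18 = 23
  bit 2 = 1: r = r^2 * 18 mod 37 = 23^2 * 18 = 11*18 = 13
  bit 3 = 1: r = r^2 * 18 mod 37 = 13^2 * 18 = 21*18 = 8
  bit 4 = 0: r = r^2 mod 37 = 8^2 = 27
  -> s = B^a = 27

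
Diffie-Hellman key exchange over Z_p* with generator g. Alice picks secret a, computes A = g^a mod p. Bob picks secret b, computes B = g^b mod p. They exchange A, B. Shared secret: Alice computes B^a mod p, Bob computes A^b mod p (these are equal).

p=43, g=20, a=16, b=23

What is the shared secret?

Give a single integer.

A = 20^16 mod 43  (bits of 16 = 10000)
  bit 0 = 1: r = r^2 * 20 mod 43 = 1^2 * 20 = 1*20 = 20
  bit 1 = 0: r = r^2 mod 43 = 20^2 = 13
  bit 2 = 0: r = r^2 mod 43 = 13^2 = 40
  bit 3 = 0: r = r^2 mod 43 = 40^2 = 9
  bit 4 = 0: r = r^2 mod 43 = 9^2 = 38
  -> A = 38
B = 20^23 mod 43  (bits of 23 = 10111)
  bit 0 = 1: r = r^2 * 20 mod 43 = 1^2 * 20 = 1*20 = 20
  bit 1 = 0: r = r^2 mod 43 = 20^2 = 13
  bit 2 = 1: r = r^2 * 20 mod 43 = 13^2 * 20 = 40*20 = 26
  bit 3 = 1: r = r^2 * 20 mod 43 = 26^2 * 20 = 31*20 = 18
  bit 4 = 1: r = r^2 * 20 mod 43 = 18^2 * 20 = 23*20 = 30
  -> B = 30
s = B^a = 30^16 mod 43  (bits of 16 = 10000)
  bit 0 = 1: r = r^2 * 30 mod 43 = 1^2 * 30 = 1*30 = 30
  bit 1 = 0: r = r^2 mod 43 = 30^2 = 40
  bit 2 = 0: r = r^2 mod 43 = 40^2 = 9
  bit 3 = 0: r = r^2 mod 43 = 9^2 = 38
  bit 4 = 0: r = r^2 mod 43 = 38^2 = 25
  -> s = B^a = 25

Answer: 25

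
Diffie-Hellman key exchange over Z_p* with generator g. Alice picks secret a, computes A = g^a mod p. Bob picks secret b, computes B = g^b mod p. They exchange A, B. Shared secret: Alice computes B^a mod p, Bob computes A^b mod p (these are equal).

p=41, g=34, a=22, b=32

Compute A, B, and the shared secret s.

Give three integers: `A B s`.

Answer: 33 10 18

Derivation:
A = 34^22 mod 41  (bits of 22 = 10110)
  bit 0 = 1: r = r^2 * 34 mod 41 = 1^2 * 34 = 1*34 = 34
  bit 1 = 0: r = r^2 mod 41 = 34^2 = 8
  bit 2 = 1: r = r^2 * 34 mod 41 = 8^2 * 34 = 23*34 = 3
  bit 3 = 1: r = r^2 * 34 mod 41 = 3^2 * 34 = 9*34 = 19
  bit 4 = 0: r = r^2 mod 41 = 19^2 = 33
  -> A = 33
B = 34^32 mod 41  (bits of 32 = 100000)
  bit 0 = 1: r = r^2 * 34 mod 41 = 1^2 * 34 = 1*34 = 34
  bit 1 = 0: r = r^2 mod 41 = 34^2 = 8
  bit 2 = 0: r = r^2 mod 41 = 8^2 = 23
  bit 3 = 0: r = r^2 mod 41 = 23^2 = 37
  bit 4 = 0: r = r^2 mod 41 = 37^2 = 16
  bit 5 = 0: r = r^2 mod 41 = 16^2 = 10
  -> B = 10
s = B^a = 10^22 mod 41  (bits of 22 = 10110)
  bit 0 = 1: r = r^2 * 10 mod 41 = 1^2 * 10 = 1*10 = 10
  bit 1 = 0: r = r^2 mod 41 = 10^2 = 18
  bit 2 = 1: r = r^2 * 10 mod 41 = 18^2 * 10 = 37*10 = 1
  bit 3 = 1: r = r^2 * 10 mod 41 = 1^2 * 10 = 1*10 = 10
  bit 4 = 0: r = r^2 mod 41 = 10^2 = 18
  -> s = B^a = 18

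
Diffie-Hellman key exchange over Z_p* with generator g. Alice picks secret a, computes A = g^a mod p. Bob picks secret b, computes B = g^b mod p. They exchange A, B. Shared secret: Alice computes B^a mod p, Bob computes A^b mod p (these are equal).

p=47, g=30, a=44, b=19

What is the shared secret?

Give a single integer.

Answer: 4

Derivation:
A = 30^44 mod 47  (bits of 44 = 101100)
  bit 0 = 1: r = r^2 * 30 mod 47 = 1^2 * 30 = 1*30 = 30
  bit 1 = 0: r = r^2 mod 47 = 30^2 = 7
  bit 2 = 1: r = r^2 * 30 mod 47 = 7^2 * 30 = 2*30 = 13
  bit 3 = 1: r = r^2 * 30 mod 47 = 13^2 * 30 = 28*30 = 41
  bit 4 = 0: r = r^2 mod 47 = 41^2 = 36
  bit 5 = 0: r = r^2 mod 47 = 36^2 = 27
  -> A = 27
B = 30^19 mod 47  (bits of 19 = 10011)
  bit 0 = 1: r = r^2 * 30 mod 47 = 1^2 * 30 = 1*30 = 30
  bit 1 = 0: r = r^2 mod 47 = 30^2 = 7
  bit 2 = 0: r = r^2 mod 47 = 7^2 = 2
  bit 3 = 1: r = r^2 * 30 mod 47 = 2^2 * 30 = 4*30 = 26
  bit 4 = 1: r = r^2 * 30 mod 47 = 26^2 * 30 = 18*30 = 23
  -> B = 23
s = B^a = 23^44 mod 47  (bits of 44 = 101100)
  bit 0 = 1: r = r^2 * 23 mod 47 = 1^2 * 23 = 1*23 = 23
  bit 1 = 0: r = r^2 mod 47 = 23^2 = 12
  bit 2 = 1: r = r^2 * 23 mod 47 = 12^2 * 23 = 3*23 = 22
  bit 3 = 1: r = r^2 * 23 mod 47 = 22^2 * 23 = 14*23 = 40
  bit 4 = 0: r = r^2 mod 47 = 40^2 = 2
  bit 5 = 0: r = r^2 mod 47 = 2^2 = 4
  -> s = B^a = 4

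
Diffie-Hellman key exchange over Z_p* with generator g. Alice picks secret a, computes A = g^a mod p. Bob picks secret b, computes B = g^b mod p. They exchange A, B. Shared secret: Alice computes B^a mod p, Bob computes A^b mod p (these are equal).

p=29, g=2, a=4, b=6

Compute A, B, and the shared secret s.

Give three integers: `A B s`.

A = 2^4 mod 29  (bits of 4 = 100)
  bit 0 = 1: r = r^2 * 2 mod 29 = 1^2 * 2 = 1*2 = 2
  bit 1 = 0: r = r^2 mod 29 = 2^2 = 4
  bit 2 = 0: r = r^2 mod 29 = 4^2 = 16
  -> A = 16
B = 2^6 mod 29  (bits of 6 = 110)
  bit 0 = 1: r = r^2 * 2 mod 29 = 1^2 * 2 = 1*2 = 2
  bit 1 = 1: r = r^2 * 2 mod 29 = 2^2 * 2 = 4*2 = 8
  bit 2 = 0: r = r^2 mod 29 = 8^2 = 6
  -> B = 6
s = B^a = 6^4 mod 29  (bits of 4 = 100)
  bit 0 = 1: r = r^2 * 6 mod 29 = 1^2 * 6 = 1*6 = 6
  bit 1 = 0: r = r^2 mod 29 = 6^2 = 7
  bit 2 = 0: r = r^2 mod 29 = 7^2 = 20
  -> s = B^a = 20

Answer: 16 6 20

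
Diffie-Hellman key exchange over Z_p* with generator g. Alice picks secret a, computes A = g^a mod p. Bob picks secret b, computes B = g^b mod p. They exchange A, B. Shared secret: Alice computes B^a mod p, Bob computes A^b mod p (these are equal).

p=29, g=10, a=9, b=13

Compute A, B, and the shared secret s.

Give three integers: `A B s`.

Answer: 18 26 8

Derivation:
A = 10^9 mod 29  (bits of 9 = 1001)
  bit 0 = 1: r = r^2 * 10 mod 29 = 1^2 * 10 = 1*10 = 10
  bit 1 = 0: r = r^2 mod 29 = 10^2 = 13
  bit 2 = 0: r = r^2 mod 29 = 13^2 = 24
  bit 3 = 1: r = r^2 * 10 mod 29 = 24^2 * 10 = 25*10 = 18
  -> A = 18
B = 10^13 mod 29  (bits of 13 = 1101)
  bit 0 = 1: r = r^2 * 10 mod 29 = 1^2 * 10 = 1*10 = 10
  bit 1 = 1: r = r^2 * 10 mod 29 = 10^2 * 10 = 13*10 = 14
  bit 2 = 0: r = r^2 mod 29 = 14^2 = 22
  bit 3 = 1: r = r^2 * 10 mod 29 = 22^2 * 10 = 20*10 = 26
  -> B = 26
s = B^a = 26^9 mod 29  (bits of 9 = 1001)
  bit 0 = 1: r = r^2 * 26 mod 29 = 1^2 * 26 = 1*26 = 26
  bit 1 = 0: r = r^2 mod 29 = 26^2 = 9
  bit 2 = 0: r = r^2 mod 29 = 9^2 = 23
  bit 3 = 1: r = r^2 * 26 mod 29 = 23^2 * 26 = 7*26 = 8
  -> s = B^a = 8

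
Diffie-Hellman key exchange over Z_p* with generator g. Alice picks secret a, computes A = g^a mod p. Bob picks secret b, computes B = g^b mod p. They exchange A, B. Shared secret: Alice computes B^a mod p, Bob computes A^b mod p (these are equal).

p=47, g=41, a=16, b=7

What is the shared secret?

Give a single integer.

A = 41^16 mod 47  (bits of 16 = 10000)
  bit 0 = 1: r = r^2 * 41 mod 47 = 1^2 * 41 = 1*41 = 41
  bit 1 = 0: r = r^2 mod 47 = 41^2 = 36
  bit 2 = 0: r = r^2 mod 47 = 36^2 = 27
  bit 3 = 0: r = r^2 mod 47 = 27^2 = 24
  bit 4 = 0: r = r^2 mod 47 = 24^2 = 12
  -> A = 12
B = 41^7 mod 47  (bits of 7 = 111)
  bit 0 = 1: r = r^2 * 41 mod 47 = 1^2 * 41 = 1*41 = 41
  bit 1 = 1: r = r^2 * 41 mod 47 = 41^2 * 41 = 36*41 = 19
  bit 2 = 1: r = r^2 * 41 mod 47 = 19^2 * 41 = 32*41 = 43
  -> B = 43
s = B^a = 43^16 mod 47  (bits of 16 = 10000)
  bit 0 = 1: r = r^2 * 43 mod 47 = 1^2 * 43 = 1*43 = 43
  bit 1 = 0: r = r^2 mod 47 = 43^2 = 16
  bit 2 = 0: r = r^2 mod 47 = 16^2 = 21
  bit 3 = 0: r = r^2 mod 47 = 21^2 = 18
  bit 4 = 0: r = r^2 mod 47 = 18^2 = 42
  -> s = B^a = 42

Answer: 42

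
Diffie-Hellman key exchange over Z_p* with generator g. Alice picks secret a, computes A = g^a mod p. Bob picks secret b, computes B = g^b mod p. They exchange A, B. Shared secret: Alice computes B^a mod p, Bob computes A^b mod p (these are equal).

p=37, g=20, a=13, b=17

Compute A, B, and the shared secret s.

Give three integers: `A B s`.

A = 20^13 mod 37  (bits of 13 = 1101)
  bit 0 = 1: r = r^2 * 20 mod 37 = 1^2 * 20 = 1*20 = 20
  bit 1 = 1: r = r^2 * 20 mod 37 = 20^2 * 20 = 30*20 = 8
  bit 2 = 0: r = r^2 mod 37 = 8^2 = 27
  bit 3 = 1: r = r^2 * 20 mod 37 = 27^2 * 20 = 26*20 = 2
  -> A = 2
B = 20^17 mod 37  (bits of 17 = 10001)
  bit 0 = 1: r = r^2 * 20 mod 37 = 1^2 * 20 = 1*20 = 20
  bit 1 = 0: r = r^2 mod 37 = 20^2 = 30
  bit 2 = 0: r = r^2 mod 37 = 30^2 = 12
  bit 3 = 0: r = r^2 mod 37 = 12^2 = 33
  bit 4 = 1: r = r^2 * 20 mod 37 = 33^2 * 20 = 16*20 = 24
  -> B = 24
s = B^a = 24^13 mod 37  (bits of 13 = 1101)
  bit 0 = 1: r = r^2 * 24 mod 37 = 1^2 * 24 = 1*24 = 24
  bit 1 = 1: r = r^2 * 24 mod 37 = 24^2 * 24 = 21*24 = 23
  bit 2 = 0: r = r^2 mod 37 = 23^2 = 11
  bit 3 = 1: r = r^2 * 24 mod 37 = 11^2 * 24 = 10*24 = 18
  -> s = B^a = 18

Answer: 2 24 18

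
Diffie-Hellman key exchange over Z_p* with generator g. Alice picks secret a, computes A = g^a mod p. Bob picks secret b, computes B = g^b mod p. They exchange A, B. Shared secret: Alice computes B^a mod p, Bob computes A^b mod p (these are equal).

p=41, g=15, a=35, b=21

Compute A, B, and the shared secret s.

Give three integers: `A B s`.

A = 15^35 mod 41  (bits of 35 = 100011)
  bit 0 = 1: r = r^2 * 15 mod 41 = 1^2 * 15 = 1*15 = 15
  bit 1 = 0: r = r^2 mod 41 = 15^2 = 20
  bit 2 = 0: r = r^2 mod 41 = 20^2 = 31
  bit 3 = 0: r = r^2 mod 41 = 31^2 = 18
  bit 4 = 1: r = r^2 * 15 mod 41 = 18^2 * 15 = 37*15 = 22
  bit 5 = 1: r = r^2 * 15 mod 41 = 22^2 * 15 = 33*15 = 3
  -> A = 3
B = 15^21 mod 41  (bits of 21 = 10101)
  bit 0 = 1: r = r^2 * 15 mod 41 = 1^2 * 15 = 1*15 = 15
  bit 1 = 0: r = r^2 mod 41 = 15^2 = 20
  bit 2 = 1: r = r^2 * 15 mod 41 = 20^2 * 15 = 31*15 = 14
  bit 3 = 0: r = r^2 mod 41 = 14^2 = 32
  bit 4 = 1: r = r^2 * 15 mod 41 = 32^2 * 15 = 40*15 = 26
  -> B = 26
s = B^a = 26^35 mod 41  (bits of 35 = 100011)
  bit 0 = 1: r = r^2 * 26 mod 41 = 1^2 * 26 = 1*26 = 26
  bit 1 = 0: r = r^2 mod 41 = 26^2 = 20
  bit 2 = 0: r = r^2 mod 41 = 20^2 = 31
  bit 3 = 0: r = r^2 mod 41 = 31^2 = 18
  bit 4 = 1: r = r^2 * 26 mod 41 = 18^2 * 26 = 37*26 = 19
  bit 5 = 1: r = r^2 * 26 mod 41 = 19^2 * 26 = 33*26 = 38
  -> s = B^a = 38

Answer: 3 26 38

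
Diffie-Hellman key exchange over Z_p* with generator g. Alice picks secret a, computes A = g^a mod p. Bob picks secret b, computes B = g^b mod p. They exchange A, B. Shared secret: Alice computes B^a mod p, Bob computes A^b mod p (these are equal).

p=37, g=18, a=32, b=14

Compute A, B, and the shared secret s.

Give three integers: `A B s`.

A = 18^32 mod 37  (bits of 32 = 100000)
  bit 0 = 1: r = r^2 * 18 mod 37 = 1^2 * 18 = 1*18 = 18
  bit 1 = 0: r = r^2 mod 37 = 18^2 = 28
  bit 2 = 0: r = r^2 mod 37 = 28^2 = 7
  bit 3 = 0: r = r^2 mod 37 = 7^2 = 12
  bit 4 = 0: r = r^2 mod 37 = 12^2 = 33
  bit 5 = 0: r = r^2 mod 37 = 33^2 = 16
  -> A = 16
B = 18^14 mod 37  (bits of 14 = 1110)
  bit 0 = 1: r = r^2 * 18 mod 37 = 1^2 * 18 = 1*18 = 18
  bit 1 = 1: r = r^2 * 18 mod 37 = 18^2 * 18 = 28*18 = 23
  bit 2 = 1: r = r^2 * 18 mod 37 = 23^2 * 18 = 11*18 = 13
  bit 3 = 0: r = r^2 mod 37 = 13^2 = 21
  -> B = 21
s = B^a = 21^32 mod 37  (bits of 32 = 100000)
  bit 0 = 1: r = r^2 * 21 mod 37 = 1^2 * 21 = 1*21 = 21
  bit 1 = 0: r = r^2 mod 37 = 21^2 = 34
  bit 2 = 0: r = r^2 mod 37 = 34^2 = 9
  bit 3 = 0: r = r^2 mod 37 = 9^2 = 7
  bit 4 = 0: r = r^2 mod 37 = 7^2 = 12
  bit 5 = 0: r = r^2 mod 37 = 12^2 = 33
  -> s = B^a = 33

Answer: 16 21 33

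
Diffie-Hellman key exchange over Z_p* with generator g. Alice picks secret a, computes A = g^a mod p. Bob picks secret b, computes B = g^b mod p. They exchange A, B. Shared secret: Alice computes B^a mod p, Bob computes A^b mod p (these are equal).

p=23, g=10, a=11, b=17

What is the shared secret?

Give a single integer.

A = 10^11 mod 23  (bits of 11 = 1011)
  bit 0 = 1: r = r^2 * 10 mod 23 = 1^2 * 10 = 1*10 = 10
  bit 1 = 0: r = r^2 mod 23 = 10^2 = 8
  bit 2 = 1: r = r^2 * 10 mod 23 = 8^2 * 10 = 18*10 = 19
  bit 3 = 1: r = r^2 * 10 mod 23 = 19^2 * 10 = 16*10 = 22
  -> A = 22
B = 10^17 mod 23  (bits of 17 = 10001)
  bit 0 = 1: r = r^2 * 10 mod 23 = 1^2 * 10 = 1*10 = 10
  bit 1 = 0: r = r^2 mod 23 = 10^2 = 8
  bit 2 = 0: r = r^2 mod 23 = 8^2 = 18
  bit 3 = 0: r = r^2 mod 23 = 18^2 = 2
  bit 4 = 1: r = r^2 * 10 mod 23 = 2^2 * 10 = 4*10 = 17
  -> B = 17
s = B^a = 17^11 mod 23  (bits of 11 = 1011)
  bit 0 = 1: r = r^2 * 17 mod 23 = 1^2 * 17 = 1*17 = 17
  bit 1 = 0: r = r^2 mod 23 = 17^2 = 13
  bit 2 = 1: r = r^2 * 17 mod 23 = 13^2 * 17 = 8*17 = 21
  bit 3 = 1: r = r^2 * 17 mod 23 = 21^2 * 17 = 4*17 = 22
  -> s = B^a = 22

Answer: 22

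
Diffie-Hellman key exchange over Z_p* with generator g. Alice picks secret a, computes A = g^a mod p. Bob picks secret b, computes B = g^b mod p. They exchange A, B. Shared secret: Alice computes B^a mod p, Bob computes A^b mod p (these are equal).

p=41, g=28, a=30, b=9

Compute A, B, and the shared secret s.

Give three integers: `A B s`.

Answer: 32 34 32

Derivation:
A = 28^30 mod 41  (bits of 30 = 11110)
  bit 0 = 1: r = r^2 * 28 mod 41 = 1^2 * 28 = 1*28 = 28
  bit 1 = 1: r = r^2 * 28 mod 41 = 28^2 * 28 = 5*28 = 17
  bit 2 = 1: r = r^2 * 28 mod 41 = 17^2 * 28 = 2*28 = 15
  bit 3 = 1: r = r^2 * 28 mod 41 = 15^2 * 28 = 20*28 = 27
  bit 4 = 0: r = r^2 mod 41 = 27^2 = 32
  -> A = 32
B = 28^9 mod 41  (bits of 9 = 1001)
  bit 0 = 1: r = r^2 * 28 mod 41 = 1^2 * 28 = 1*28 = 28
  bit 1 = 0: r = r^2 mod 41 = 28^2 = 5
  bit 2 = 0: r = r^2 mod 41 = 5^2 = 25
  bit 3 = 1: r = r^2 * 28 mod 41 = 25^2 * 28 = 10*28 = 34
  -> B = 34
s = B^a = 34^30 mod 41  (bits of 30 = 11110)
  bit 0 = 1: r = r^2 * 34 mod 41 = 1^2 * 34 = 1*34 = 34
  bit 1 = 1: r = r^2 * 34 mod 41 = 34^2 * 34 = 8*34 = 26
  bit 2 = 1: r = r^2 * 34 mod 41 = 26^2 * 34 = 20*34 = 24
  bit 3 = 1: r = r^2 * 34 mod 41 = 24^2 * 34 = 2*34 = 27
  bit 4 = 0: r = r^2 mod 41 = 27^2 = 32
  -> s = B^a = 32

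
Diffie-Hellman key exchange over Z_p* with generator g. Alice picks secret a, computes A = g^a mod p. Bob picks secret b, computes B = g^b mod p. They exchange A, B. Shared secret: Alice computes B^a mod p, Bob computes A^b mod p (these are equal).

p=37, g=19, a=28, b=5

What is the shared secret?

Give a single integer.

Answer: 16

Derivation:
A = 19^28 mod 37  (bits of 28 = 11100)
  bit 0 = 1: r = r^2 * 19 mod 37 = 1^2 * 19 = 1*19 = 19
  bit 1 = 1: r = r^2 * 19 mod 37 = 19^2 * 19 = 28*19 = 14
  bit 2 = 1: r = r^2 * 19 mod 37 = 14^2 * 19 = 11*19 = 24
  bit 3 = 0: r = r^2 mod 37 = 24^2 = 21
  bit 4 = 0: r = r^2 mod 37 = 21^2 = 34
  -> A = 34
B = 19^5 mod 37  (bits of 5 = 101)
  bit 0 = 1: r = r^2 * 19 mod 37 = 1^2 * 19 = 1*19 = 19
  bit 1 = 0: r = r^2 mod 37 = 19^2 = 28
  bit 2 = 1: r = r^2 * 19 mod 37 = 28^2 * 19 = 7*19 = 22
  -> B = 22
s = B^a = 22^28 mod 37  (bits of 28 = 11100)
  bit 0 = 1: r = r^2 * 22 mod 37 = 1^2 * 22 = 1*22 = 22
  bit 1 = 1: r = r^2 * 22 mod 37 = 22^2 * 22 = 3*22 = 29
  bit 2 = 1: r = r^2 * 22 mod 37 = 29^2 * 22 = 27*22 = 2
  bit 3 = 0: r = r^2 mod 37 = 2^2 = 4
  bit 4 = 0: r = r^2 mod 37 = 4^2 = 16
  -> s = B^a = 16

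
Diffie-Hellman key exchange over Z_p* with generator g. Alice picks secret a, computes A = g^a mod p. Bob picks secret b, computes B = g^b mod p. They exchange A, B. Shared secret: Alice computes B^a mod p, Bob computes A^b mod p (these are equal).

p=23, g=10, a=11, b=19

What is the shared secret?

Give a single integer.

A = 10^11 mod 23  (bits of 11 = 1011)
  bit 0 = 1: r = r^2 * 10 mod 23 = 1^2 * 10 = 1*10 = 10
  bit 1 = 0: r = r^2 mod 23 = 10^2 = 8
  bit 2 = 1: r = r^2 * 10 mod 23 = 8^2 * 10 = 18*10 = 19
  bit 3 = 1: r = r^2 * 10 mod 23 = 19^2 * 10 = 16*10 = 22
  -> A = 22
B = 10^19 mod 23  (bits of 19 = 10011)
  bit 0 = 1: r = r^2 * 10 mod 23 = 1^2 * 10 = 1*10 = 10
  bit 1 = 0: r = r^2 mod 23 = 10^2 = 8
  bit 2 = 0: r = r^2 mod 23 = 8^2 = 18
  bit 3 = 1: r = r^2 * 10 mod 23 = 18^2 * 10 = 2*10 = 20
  bit 4 = 1: r = r^2 * 10 mod 23 = 20^2 * 10 = 9*10 = 21
  -> B = 21
s = B^a = 21^11 mod 23  (bits of 11 = 1011)
  bit 0 = 1: r = r^2 * 21 mod 23 = 1^2 * 21 = 1*21 = 21
  bit 1 = 0: r = r^2 mod 23 = 21^2 = 4
  bit 2 = 1: r = r^2 * 21 mod 23 = 4^2 * 21 = 16*21 = 14
  bit 3 = 1: r = r^2 * 21 mod 23 = 14^2 * 21 = 12*21 = 22
  -> s = B^a = 22

Answer: 22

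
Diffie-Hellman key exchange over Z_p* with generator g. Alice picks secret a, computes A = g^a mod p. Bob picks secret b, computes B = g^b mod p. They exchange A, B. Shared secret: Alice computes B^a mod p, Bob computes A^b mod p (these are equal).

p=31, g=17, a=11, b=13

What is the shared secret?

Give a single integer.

A = 17^11 mod 31  (bits of 11 = 1011)
  bit 0 = 1: r = r^2 * 17 mod 31 = 1^2 * 17 = 1*17 = 17
  bit 1 = 0: r = r^2 mod 31 = 17^2 = 10
  bit 2 = 1: r = r^2 * 17 mod 31 = 10^2 * 17 = 7*17 = 26
  bit 3 = 1: r = r^2 * 17 mod 31 = 26^2 * 17 = 25*17 = 22
  -> A = 22
B = 17^13 mod 31  (bits of 13 = 1101)
  bit 0 = 1: r = r^2 * 17 mod 31 = 1^2 * 17 = 1*17 = 17
  bit 1 = 1: r = r^2 * 17 mod 31 = 17^2 * 17 = 10*17 = 15
  bit 2 = 0: r = r^2 mod 31 = 15^2 = 8
  bit 3 = 1: r = r^2 * 17 mod 31 = 8^2 * 17 = 2*17 = 3
  -> B = 3
s = B^a = 3^11 mod 31  (bits of 11 = 1011)
  bit 0 = 1: r = r^2 * 3 mod 31 = 1^2 * 3 = 1*3 = 3
  bit 1 = 0: r = r^2 mod 31 = 3^2 = 9
  bit 2 = 1: r = r^2 * 3 mod 31 = 9^2 * 3 = 19*3 = 26
  bit 3 = 1: r = r^2 * 3 mod 31 = 26^2 * 3 = 25*3 = 13
  -> s = B^a = 13

Answer: 13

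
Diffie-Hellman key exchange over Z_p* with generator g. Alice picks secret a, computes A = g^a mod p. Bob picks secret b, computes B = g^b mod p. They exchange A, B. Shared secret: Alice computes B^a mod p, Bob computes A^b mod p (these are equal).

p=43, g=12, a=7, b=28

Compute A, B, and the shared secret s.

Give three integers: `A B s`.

A = 12^7 mod 43  (bits of 7 = 111)
  bit 0 = 1: r = r^2 * 12 mod 43 = 1^2 * 12 = 1*12 = 12
  bit 1 = 1: r = r^2 * 12 mod 43 = 12^2 * 12 = 15*12 = 8
  bit 2 = 1: r = r^2 * 12 mod 43 = 8^2 * 12 = 21*12 = 37
  -> A = 37
B = 12^28 mod 43  (bits of 28 = 11100)
  bit 0 = 1: r = r^2 * 12 mod 43 = 1^2 * 12 = 1*12 = 12
  bit 1 = 1: r = r^2 * 12 mod 43 = 12^2 * 12 = 15*12 = 8
  bit 2 = 1: r = r^2 * 12 mod 43 = 8^2 * 12 = 21*12 = 37
  bit 3 = 0: r = r^2 mod 43 = 37^2 = 36
  bit 4 = 0: r = r^2 mod 43 = 36^2 = 6
  -> B = 6
s = B^a = 6^7 mod 43  (bits of 7 = 111)
  bit 0 = 1: r = r^2 * 6 mod 43 = 1^2 * 6 = 1*6 = 6
  bit 1 = 1: r = r^2 * 6 mod 43 = 6^2 * 6 = 36*6 = 1
  bit 2 = 1: r = r^2 * 6 mod 43 = 1^2 * 6 = 1*6 = 6
  -> s = B^a = 6

Answer: 37 6 6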